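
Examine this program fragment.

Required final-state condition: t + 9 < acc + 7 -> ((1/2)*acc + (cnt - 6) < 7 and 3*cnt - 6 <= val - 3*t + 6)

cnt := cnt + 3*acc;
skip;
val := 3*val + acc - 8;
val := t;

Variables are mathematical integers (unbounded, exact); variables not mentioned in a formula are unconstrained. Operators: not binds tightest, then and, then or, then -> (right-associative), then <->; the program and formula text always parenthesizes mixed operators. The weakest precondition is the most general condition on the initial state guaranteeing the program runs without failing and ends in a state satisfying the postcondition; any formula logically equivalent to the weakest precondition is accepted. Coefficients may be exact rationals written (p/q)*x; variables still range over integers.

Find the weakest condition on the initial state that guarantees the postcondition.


Working backward. After the program, the postcondition t + 9 < acc + 7 -> ((1/2)*acc + (cnt - 6) < 7 and 3*cnt - 6 <= val - 3*t + 6) must hold; in canonical form it is t < acc - 2 -> ((1/2)*acc + cnt < 13 and 3*cnt + 3*t <= val + 12).
Before val := t: t < acc - 2 -> ((1/2)*acc + cnt < 13 and 3*cnt + 2*t <= 12)
Before val := 3*val + acc - 8: t < acc - 2 -> ((1/2)*acc + cnt < 13 and 3*cnt + 2*t <= 12)
Before skip: t < acc - 2 -> ((1/2)*acc + cnt < 13 and 3*cnt + 2*t <= 12)
Before cnt := cnt + 3*acc: t < acc - 2 -> ((7/2)*acc + cnt < 13 and 9*acc + 3*cnt + 2*t <= 12)
Answer: WP = t < acc - 2 -> ((7/2)*acc + cnt < 13 and 9*acc + 3*cnt + 2*t <= 12)


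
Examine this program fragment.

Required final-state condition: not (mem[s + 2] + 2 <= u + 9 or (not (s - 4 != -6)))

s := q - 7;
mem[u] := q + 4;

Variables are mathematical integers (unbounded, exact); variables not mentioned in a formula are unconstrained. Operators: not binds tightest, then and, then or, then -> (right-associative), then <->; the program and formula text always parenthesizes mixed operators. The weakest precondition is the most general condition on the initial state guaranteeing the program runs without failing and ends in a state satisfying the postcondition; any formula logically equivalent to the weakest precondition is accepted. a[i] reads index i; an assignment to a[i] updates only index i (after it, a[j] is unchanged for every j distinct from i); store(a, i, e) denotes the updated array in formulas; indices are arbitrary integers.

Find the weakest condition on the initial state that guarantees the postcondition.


Working backward. After the program, the postcondition not (mem[s + 2] + 2 <= u + 9 or (not (s - 4 != -6))) must hold; in canonical form it is not (mem[s + 2] <= u + 7 or (not (s != -2))).
Before mem[u] := q + 4: not (store(mem, u, q + 4)[s + 2] <= u + 7 or (not (s != -2)))
Before s := q - 7: not (store(mem, u, q + 4)[q - 5] <= u + 7 or (not (q != 5)))
Answer: WP = not (store(mem, u, q + 4)[q - 5] <= u + 7 or (not (q != 5)))


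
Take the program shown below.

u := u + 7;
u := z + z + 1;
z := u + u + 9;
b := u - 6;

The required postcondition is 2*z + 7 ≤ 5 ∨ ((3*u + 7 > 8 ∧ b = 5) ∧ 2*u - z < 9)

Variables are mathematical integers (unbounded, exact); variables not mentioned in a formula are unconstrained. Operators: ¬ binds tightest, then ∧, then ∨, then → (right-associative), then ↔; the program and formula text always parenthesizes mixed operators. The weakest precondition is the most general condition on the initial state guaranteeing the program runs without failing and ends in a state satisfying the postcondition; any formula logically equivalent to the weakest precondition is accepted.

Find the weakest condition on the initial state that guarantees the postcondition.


Working backward. After the program, the postcondition 2*z + 7 ≤ 5 ∨ ((3*u + 7 > 8 ∧ b = 5) ∧ 2*u - z < 9) must hold; in canonical form it is 2*z ≤ -2 ∨ (3*u > 1 ∧ b = 5 ∧ 2*u < z + 9).
Before b := u - 6: 2*z ≤ -2 ∨ (3*u > 1 ∧ u = 11 ∧ 2*u < z + 9)
Before z := u + u + 9: 4*u ≤ -20 ∨ (3*u > 1 ∧ u = 11)
Before u := z + z + 1: 8*z ≤ -24 ∨ (6*z > -2 ∧ 2*z = 10)
Before u := u + 7: 8*z ≤ -24 ∨ (6*z > -2 ∧ 2*z = 10)
Answer: WP = 8*z ≤ -24 ∨ (6*z > -2 ∧ 2*z = 10)


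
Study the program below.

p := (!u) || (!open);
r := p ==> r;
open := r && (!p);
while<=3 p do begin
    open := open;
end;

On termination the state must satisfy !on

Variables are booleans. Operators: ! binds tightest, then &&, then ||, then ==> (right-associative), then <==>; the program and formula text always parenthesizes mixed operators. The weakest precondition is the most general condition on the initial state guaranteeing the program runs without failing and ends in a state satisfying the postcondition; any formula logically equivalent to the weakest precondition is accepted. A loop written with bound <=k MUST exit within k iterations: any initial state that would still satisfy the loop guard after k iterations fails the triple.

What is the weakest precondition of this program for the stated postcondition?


Working backward. After the program, !on must hold.
Before the loop (bound <=3), unroll the exhaustion recursion (WP_0 = exit-now case; WP_j = one more guarded iteration, up to j = 3):
  WP_0: (!p) && (!on)
  WP_1: (p ==> ((!p) && (!on))) && ((!p) ==> (!on))
  WP_2: (p ==> ((p ==> ((!p) && (!on))) && ((!p) ==> (!on)))) && ((!p) ==> (!on))
  WP_3: (p ==> ((p ==> ((p ==> ((!p) && (!on))) && ((!p) ==> (!on)))) && ((!p) ==> (!on)))) && ((!p) ==> (!on))
So before the loop: (p ==> ((p ==> ((p ==> ((!p) && (!on))) && ((!p) ==> (!on)))) && ((!p) ==> (!on)))) && ((!p) ==> (!on))
Before open := r && (!p): (p ==> ((p ==> ((p ==> ((!p) && (!on))) && ((!p) ==> (!on)))) && ((!p) ==> (!on)))) && ((!p) ==> (!on))
Before r := p ==> r: (p ==> ((p ==> ((p ==> ((!p) && (!on))) && ((!p) ==> (!on)))) && ((!p) ==> (!on)))) && ((!p) ==> (!on))
Before p := (!u) || (!open): (((!u) || (!open)) ==> ((((!u) || (!open)) ==> ((((!u) || (!open)) ==> ((!((!u) || (!open))) && (!on))) && ((!((!u) || (!open))) ==> (!on)))) && ((!((!u) || (!open))) ==> (!on)))) && ((!((!u) || (!open))) ==> (!on))
Answer: WP = (((!u) || (!open)) ==> ((((!u) || (!open)) ==> ((((!u) || (!open)) ==> ((!((!u) || (!open))) && (!on))) && ((!((!u) || (!open))) ==> (!on)))) && ((!((!u) || (!open))) ==> (!on)))) && ((!((!u) || (!open))) ==> (!on))


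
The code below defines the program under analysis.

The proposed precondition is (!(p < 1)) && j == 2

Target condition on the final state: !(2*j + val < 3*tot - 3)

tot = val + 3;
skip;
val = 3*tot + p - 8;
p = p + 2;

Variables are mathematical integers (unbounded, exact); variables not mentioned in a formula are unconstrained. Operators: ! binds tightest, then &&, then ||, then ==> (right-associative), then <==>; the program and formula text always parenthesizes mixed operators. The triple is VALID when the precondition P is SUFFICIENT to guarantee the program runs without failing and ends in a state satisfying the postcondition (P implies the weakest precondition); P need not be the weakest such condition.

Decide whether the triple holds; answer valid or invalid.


Working backward. After the program, !(2*j + val < 3*tot - 3) must hold.
Before p := p + 2: !(2*j + val < 3*tot - 3)
Before val := 3*tot + p - 8: !(2*j + p < 5)
Before skip: !(2*j + p < 5)
Before tot := val + 3: !(2*j + p < 5)
The weakest precondition is !(2*j + p < 5).
Check whether (!(p < 1)) && j == 2 implies it.
Every state satisfying the precondition satisfies the weakest precondition: the implication holds.
Answer: valid


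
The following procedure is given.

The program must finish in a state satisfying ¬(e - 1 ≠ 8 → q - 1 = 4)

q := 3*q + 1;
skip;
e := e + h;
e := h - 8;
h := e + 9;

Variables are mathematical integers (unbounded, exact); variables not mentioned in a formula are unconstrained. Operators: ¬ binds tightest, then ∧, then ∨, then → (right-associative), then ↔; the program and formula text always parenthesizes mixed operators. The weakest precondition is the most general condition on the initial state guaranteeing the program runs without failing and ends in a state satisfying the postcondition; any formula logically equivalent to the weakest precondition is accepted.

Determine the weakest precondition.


Working backward. After the program, the postcondition ¬(e - 1 ≠ 8 → q - 1 = 4) must hold; in canonical form it is ¬(e ≠ 9 → q = 5).
Before h := e + 9: ¬(e ≠ 9 → q = 5)
Before e := h - 8: ¬(h ≠ 17 → q = 5)
Before e := e + h: ¬(h ≠ 17 → q = 5)
Before skip: ¬(h ≠ 17 → q = 5)
Before q := 3*q + 1: ¬(h ≠ 17 → 3*q = 4)
Answer: WP = ¬(h ≠ 17 → 3*q = 4)


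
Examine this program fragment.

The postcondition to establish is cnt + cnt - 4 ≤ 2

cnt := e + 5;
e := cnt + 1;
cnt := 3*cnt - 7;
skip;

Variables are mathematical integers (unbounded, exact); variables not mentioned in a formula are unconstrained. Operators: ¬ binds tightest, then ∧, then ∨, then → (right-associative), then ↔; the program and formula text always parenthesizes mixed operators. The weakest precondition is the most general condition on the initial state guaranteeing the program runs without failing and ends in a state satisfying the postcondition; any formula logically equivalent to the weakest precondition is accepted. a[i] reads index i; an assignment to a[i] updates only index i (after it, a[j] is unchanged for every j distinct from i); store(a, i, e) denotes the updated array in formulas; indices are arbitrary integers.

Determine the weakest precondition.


Working backward. After the program, the postcondition cnt + cnt - 4 ≤ 2 must hold; in canonical form it is 2*cnt ≤ 6.
Before skip: 2*cnt ≤ 6
Before cnt := 3*cnt - 7: 6*cnt ≤ 20
Before e := cnt + 1: 6*cnt ≤ 20
Before cnt := e + 5: 6*e ≤ -10
Answer: WP = 6*e ≤ -10


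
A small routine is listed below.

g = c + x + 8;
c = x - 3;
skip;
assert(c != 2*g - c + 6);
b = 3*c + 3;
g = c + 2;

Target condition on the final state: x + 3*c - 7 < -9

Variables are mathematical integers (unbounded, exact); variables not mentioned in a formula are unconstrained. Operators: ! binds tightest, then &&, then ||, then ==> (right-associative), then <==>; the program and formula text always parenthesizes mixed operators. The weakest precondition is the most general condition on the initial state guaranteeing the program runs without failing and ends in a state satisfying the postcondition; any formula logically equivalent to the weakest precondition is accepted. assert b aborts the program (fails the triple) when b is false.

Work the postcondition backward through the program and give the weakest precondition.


Working backward. After the program, the postcondition x + 3*c - 7 < -9 must hold; in canonical form it is 3*c + x < -2.
Before g := c + 2: 3*c + x < -2
Before b := 3*c + 3: 3*c + x < -2
Before assert c != 2*g - c + 6: 2*c != 2*g + 6 && 3*c + x < -2
Before skip: 2*c != 2*g + 6 && 3*c + x < -2
Before c := x - 3: 2*x != 2*g + 12 && 4*x < 7
Before g := c + x + 8: 2*c != -28 && 4*x < 7
Answer: WP = 2*c != -28 && 4*x < 7


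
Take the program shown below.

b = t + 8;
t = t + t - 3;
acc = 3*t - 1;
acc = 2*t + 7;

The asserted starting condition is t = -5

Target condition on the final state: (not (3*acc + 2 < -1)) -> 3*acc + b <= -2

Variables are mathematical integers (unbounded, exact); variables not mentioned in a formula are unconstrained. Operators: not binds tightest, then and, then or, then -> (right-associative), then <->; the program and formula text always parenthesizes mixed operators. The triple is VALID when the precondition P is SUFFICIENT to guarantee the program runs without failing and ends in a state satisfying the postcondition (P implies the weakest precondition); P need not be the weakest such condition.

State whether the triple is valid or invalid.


Working backward. After the program, the postcondition (not (3*acc + 2 < -1)) -> 3*acc + b <= -2 must hold; in canonical form it is (not (3*acc < -3)) -> 3*acc + b <= -2.
Before acc := 2*t + 7: (not (6*t < -24)) -> b + 6*t <= -23
Before acc := 3*t - 1: (not (6*t < -24)) -> b + 6*t <= -23
Before t := t + t - 3: (not (12*t < -6)) -> b + 12*t <= -5
Before b := t + 8: (not (12*t < -6)) -> 13*t <= -13
The weakest precondition is (not (12*t < -6)) -> 13*t <= -13.
Check whether t = -5 implies it.
Every state satisfying the precondition satisfies the weakest precondition: the implication holds.
Answer: valid


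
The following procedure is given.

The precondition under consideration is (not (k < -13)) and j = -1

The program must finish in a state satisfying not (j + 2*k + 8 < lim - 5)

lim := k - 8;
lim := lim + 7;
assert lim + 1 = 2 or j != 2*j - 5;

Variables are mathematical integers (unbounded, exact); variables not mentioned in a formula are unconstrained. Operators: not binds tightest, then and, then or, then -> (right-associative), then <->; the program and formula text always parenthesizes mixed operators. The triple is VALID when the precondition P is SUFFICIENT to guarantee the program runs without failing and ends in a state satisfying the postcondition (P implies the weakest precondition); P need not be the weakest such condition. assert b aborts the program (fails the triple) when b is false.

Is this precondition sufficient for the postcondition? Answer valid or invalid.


Working backward. After the program, the postcondition not (j + 2*k + 8 < lim - 5) must hold; in canonical form it is not (j + 2*k < lim - 13).
Before assert lim + 1 = 2 or j != 2*j - 5: (lim = 1 or j != 5) and (not (j + 2*k < lim - 13))
Before lim := lim + 7: (lim = -6 or j != 5) and (not (j + 2*k < lim - 6))
Before lim := k - 8: (k = 2 or j != 5) and (not (j + k < -14))
The weakest precondition is (k = 2 or j != 5) and (not (j + k < -14)).
Check whether (not (k < -13)) and j = -1 implies it.
Every state satisfying the precondition satisfies the weakest precondition: the implication holds.
Answer: valid


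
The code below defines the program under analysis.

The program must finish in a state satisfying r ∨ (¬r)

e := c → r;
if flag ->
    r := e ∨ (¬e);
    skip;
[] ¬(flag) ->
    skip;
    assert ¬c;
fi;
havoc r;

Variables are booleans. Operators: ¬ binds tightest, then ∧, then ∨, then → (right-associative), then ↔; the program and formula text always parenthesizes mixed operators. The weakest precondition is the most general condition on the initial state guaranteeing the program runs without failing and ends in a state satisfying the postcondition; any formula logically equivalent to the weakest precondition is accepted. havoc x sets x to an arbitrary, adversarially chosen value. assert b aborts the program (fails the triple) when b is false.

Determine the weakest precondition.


Working backward. After the program, the postcondition r ∨ (¬r) must hold; in canonical form it is true.
Before havoc r: true
Then branch requires true; else branch requires ¬c.
Before the if: (¬flag) → (¬c)
Before e := c → r: (¬flag) → (¬c)
Answer: WP = (¬flag) → (¬c)


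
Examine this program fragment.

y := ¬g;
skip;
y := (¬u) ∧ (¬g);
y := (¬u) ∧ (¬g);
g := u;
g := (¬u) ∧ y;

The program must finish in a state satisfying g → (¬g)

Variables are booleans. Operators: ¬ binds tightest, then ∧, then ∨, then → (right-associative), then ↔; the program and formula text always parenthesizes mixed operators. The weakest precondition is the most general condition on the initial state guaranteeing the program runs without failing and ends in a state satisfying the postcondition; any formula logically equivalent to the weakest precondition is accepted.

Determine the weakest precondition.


Working backward. After the program, g → (¬g) must hold.
Before g := (¬u) ∧ y: ((¬u) ∧ y) → (¬((¬u) ∧ y))
Before g := u: ((¬u) ∧ y) → (¬((¬u) ∧ y))
Before y := (¬u) ∧ (¬g): ((¬u) ∧ (¬g)) → (¬((¬u) ∧ (¬g)))
Before y := (¬u) ∧ (¬g): ((¬u) ∧ (¬g)) → (¬((¬u) ∧ (¬g)))
Before skip: ((¬u) ∧ (¬g)) → (¬((¬u) ∧ (¬g)))
Before y := ¬g: ((¬u) ∧ (¬g)) → (¬((¬u) ∧ (¬g)))
Answer: WP = ((¬u) ∧ (¬g)) → (¬((¬u) ∧ (¬g)))


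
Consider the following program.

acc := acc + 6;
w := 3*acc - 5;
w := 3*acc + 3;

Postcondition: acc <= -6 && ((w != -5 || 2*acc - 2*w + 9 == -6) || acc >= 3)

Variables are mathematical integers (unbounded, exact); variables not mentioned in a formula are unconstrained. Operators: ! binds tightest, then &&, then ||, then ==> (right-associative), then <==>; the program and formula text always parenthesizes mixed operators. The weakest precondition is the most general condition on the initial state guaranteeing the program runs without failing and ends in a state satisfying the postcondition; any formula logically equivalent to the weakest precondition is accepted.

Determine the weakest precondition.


Working backward. After the program, the postcondition acc <= -6 && ((w != -5 || 2*acc - 2*w + 9 == -6) || acc >= 3) must hold; in canonical form it is acc <= -6 && (w != -5 || 2*acc == 2*w - 15 || acc >= 3).
Before w := 3*acc + 3: acc <= -6 && (3*acc != -8 || 4*acc == 9 || acc >= 3)
Before w := 3*acc - 5: acc <= -6 && (3*acc != -8 || 4*acc == 9 || acc >= 3)
Before acc := acc + 6: acc <= -12 && (3*acc != -26 || 4*acc == -15 || acc >= -3)
Answer: WP = acc <= -12 && (3*acc != -26 || 4*acc == -15 || acc >= -3)


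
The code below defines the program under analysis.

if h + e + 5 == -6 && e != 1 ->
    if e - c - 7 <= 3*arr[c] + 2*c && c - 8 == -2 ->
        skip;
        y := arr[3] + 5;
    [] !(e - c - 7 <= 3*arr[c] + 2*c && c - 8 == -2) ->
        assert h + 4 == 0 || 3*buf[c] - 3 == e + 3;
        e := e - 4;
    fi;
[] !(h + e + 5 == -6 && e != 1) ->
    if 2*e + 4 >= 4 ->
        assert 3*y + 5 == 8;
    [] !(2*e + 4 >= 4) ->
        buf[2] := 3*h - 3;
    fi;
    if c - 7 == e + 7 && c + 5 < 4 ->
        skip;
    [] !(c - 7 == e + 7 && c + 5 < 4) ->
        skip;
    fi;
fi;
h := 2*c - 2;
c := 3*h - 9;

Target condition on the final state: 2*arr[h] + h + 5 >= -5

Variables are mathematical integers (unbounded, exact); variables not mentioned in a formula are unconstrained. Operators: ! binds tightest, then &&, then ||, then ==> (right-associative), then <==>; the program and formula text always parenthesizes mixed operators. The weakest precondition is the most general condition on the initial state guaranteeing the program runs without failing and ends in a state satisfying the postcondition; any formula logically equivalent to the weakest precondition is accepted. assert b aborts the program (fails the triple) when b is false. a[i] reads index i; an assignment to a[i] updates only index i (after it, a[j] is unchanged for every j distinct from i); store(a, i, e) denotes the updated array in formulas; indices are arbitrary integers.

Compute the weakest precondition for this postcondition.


Working backward. After the program, the postcondition 2*arr[h] + h + 5 >= -5 must hold; in canonical form it is 2*arr[h] + h >= -10.
Before c := 3*h - 9: 2*arr[h] + h >= -10
Before h := 2*c - 2: 2*arr[2*c - 2] + 2*c >= -8
Then branch requires ((e <= 3*arr[c] + 3*c + 7 && c == 6) ==> 2*arr[2*c - 2] + 2*c >= -8) && ((!(e <= 3*arr[c] + 3*c + 7 && c == 6)) ==> ((h == -4 || 3*buf[c] == e + 6) && 2*arr[2*c - 2] + 2*c >= -8)); else branch requires (2*e >= 0 ==> (3*y == 3 && ((c == e + 14 && c < -1) ==> 2*arr[2*c - 2] + 2*c >= -8) && ((!(c == e + 14 && c < -1)) ==> 2*arr[2*c - 2] + 2*c >= -8))) && ((!(2*e >= 0)) ==> (((c == e + 14 && c < -1) ==> 2*arr[2*c - 2] + 2*c >= -8) && ((!(c == e + 14 && c < -1)) ==> 2*arr[2*c - 2] + 2*c >= -8))).
Before the if: ((e + h == -11 && e != 1) ==> (((e <= 3*arr[c] + 3*c + 7 && c == 6) ==> 2*arr[2*c - 2] + 2*c >= -8) && ((!(e <= 3*arr[c] + 3*c + 7 && c == 6)) ==> ((h == -4 || 3*buf[c] == e + 6) && 2*arr[2*c - 2] + 2*c >= -8)))) && ((!(e + h == -11 && e != 1)) ==> ((2*e >= 0 ==> (3*y == 3 && ((c == e + 14 && c < -1) ==> 2*arr[2*c - 2] + 2*c >= -8) && ((!(c == e + 14 && c < -1)) ==> 2*arr[2*c - 2] + 2*c >= -8))) && ((!(2*e >= 0)) ==> (((c == e + 14 && c < -1) ==> 2*arr[2*c - 2] + 2*c >= -8) && ((!(c == e + 14 && c < -1)) ==> 2*arr[2*c - 2] + 2*c >= -8)))))
Answer: WP = ((e + h == -11 && e != 1) ==> (((e <= 3*arr[c] + 3*c + 7 && c == 6) ==> 2*arr[2*c - 2] + 2*c >= -8) && ((!(e <= 3*arr[c] + 3*c + 7 && c == 6)) ==> ((h == -4 || 3*buf[c] == e + 6) && 2*arr[2*c - 2] + 2*c >= -8)))) && ((!(e + h == -11 && e != 1)) ==> ((2*e >= 0 ==> (3*y == 3 && ((c == e + 14 && c < -1) ==> 2*arr[2*c - 2] + 2*c >= -8) && ((!(c == e + 14 && c < -1)) ==> 2*arr[2*c - 2] + 2*c >= -8))) && ((!(2*e >= 0)) ==> (((c == e + 14 && c < -1) ==> 2*arr[2*c - 2] + 2*c >= -8) && ((!(c == e + 14 && c < -1)) ==> 2*arr[2*c - 2] + 2*c >= -8)))))


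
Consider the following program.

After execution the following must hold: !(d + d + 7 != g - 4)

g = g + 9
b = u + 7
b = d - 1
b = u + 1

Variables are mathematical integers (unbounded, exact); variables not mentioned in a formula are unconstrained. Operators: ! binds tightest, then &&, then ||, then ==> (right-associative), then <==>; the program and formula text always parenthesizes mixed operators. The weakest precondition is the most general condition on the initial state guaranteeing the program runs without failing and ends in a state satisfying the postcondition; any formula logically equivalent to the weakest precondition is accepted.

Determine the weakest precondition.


Working backward. After the program, the postcondition !(d + d + 7 != g - 4) must hold; in canonical form it is !(2*d != g - 11).
Before b := u + 1: !(2*d != g - 11)
Before b := d - 1: !(2*d != g - 11)
Before b := u + 7: !(2*d != g - 11)
Before g := g + 9: !(2*d != g - 2)
Answer: WP = !(2*d != g - 2)


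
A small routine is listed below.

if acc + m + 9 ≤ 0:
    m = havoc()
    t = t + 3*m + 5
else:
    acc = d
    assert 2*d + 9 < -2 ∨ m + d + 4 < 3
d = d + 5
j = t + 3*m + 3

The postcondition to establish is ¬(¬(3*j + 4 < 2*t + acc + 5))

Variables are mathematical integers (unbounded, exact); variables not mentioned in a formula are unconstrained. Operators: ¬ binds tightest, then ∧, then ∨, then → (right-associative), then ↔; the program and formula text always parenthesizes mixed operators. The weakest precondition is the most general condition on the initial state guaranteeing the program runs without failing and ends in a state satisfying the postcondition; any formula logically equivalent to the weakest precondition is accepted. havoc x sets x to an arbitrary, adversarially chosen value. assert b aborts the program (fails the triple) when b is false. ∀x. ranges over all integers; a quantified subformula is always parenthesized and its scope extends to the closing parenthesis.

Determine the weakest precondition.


Working backward. After the program, the postcondition ¬(¬(3*j + 4 < 2*t + acc + 5)) must hold; in canonical form it is 3*j < acc + 2*t + 1.
Before j := t + 3*m + 3: 9*m + t < acc - 8
Before d := d + 5: 9*m + t < acc - 8
Then branch requires ∀m_1. 12*m_1 + t < acc - 13; else branch requires (2*d < -11 ∨ d + m < -1) ∧ 9*m + t < d - 8.
Before the if: (acc + m ≤ -9 → (∀m_1. 12*m_1 + t < acc - 13)) ∧ ((¬(acc + m ≤ -9)) → ((2*d < -11 ∨ d + m < -1) ∧ 9*m + t < d - 8))
Answer: WP = (acc + m ≤ -9 → (∀m_1. 12*m_1 + t < acc - 13)) ∧ ((¬(acc + m ≤ -9)) → ((2*d < -11 ∨ d + m < -1) ∧ 9*m + t < d - 8))


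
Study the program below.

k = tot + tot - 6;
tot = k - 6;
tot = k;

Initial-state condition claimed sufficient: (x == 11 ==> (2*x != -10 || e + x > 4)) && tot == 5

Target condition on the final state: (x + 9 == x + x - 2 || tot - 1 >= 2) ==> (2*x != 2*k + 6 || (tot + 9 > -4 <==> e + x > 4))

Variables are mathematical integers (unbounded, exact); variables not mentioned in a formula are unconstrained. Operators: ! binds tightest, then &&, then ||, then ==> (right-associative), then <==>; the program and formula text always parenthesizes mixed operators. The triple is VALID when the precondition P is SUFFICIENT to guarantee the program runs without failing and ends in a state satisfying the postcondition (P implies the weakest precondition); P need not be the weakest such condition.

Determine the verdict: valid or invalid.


Working backward. After the program, the postcondition (x + 9 == x + x - 2 || tot - 1 >= 2) ==> (2*x != 2*k + 6 || (tot + 9 > -4 <==> e + x > 4)) must hold; in canonical form it is (x == 11 || tot >= 3) ==> (2*x != 2*k + 6 || (tot > -13 <==> e + x > 4)).
Before tot := k: (x == 11 || k >= 3) ==> (2*x != 2*k + 6 || (k > -13 <==> e + x > 4))
Before tot := k - 6: (x == 11 || k >= 3) ==> (2*x != 2*k + 6 || (k > -13 <==> e + x > 4))
Before k := tot + tot - 6: (x == 11 || 2*tot >= 9) ==> (2*x != 4*tot - 6 || (2*tot > -7 <==> e + x > 4))
The weakest precondition is (x == 11 || 2*tot >= 9) ==> (2*x != 4*tot - 6 || (2*tot > -7 <==> e + x > 4)).
Check whether (x == 11 ==> (2*x != -10 || e + x > 4)) && tot == 5 implies it.
Countermodel: at the initial state e = -3, tot = 5, x = 7, the precondition holds but the weakest precondition fails.
Answer: invalid


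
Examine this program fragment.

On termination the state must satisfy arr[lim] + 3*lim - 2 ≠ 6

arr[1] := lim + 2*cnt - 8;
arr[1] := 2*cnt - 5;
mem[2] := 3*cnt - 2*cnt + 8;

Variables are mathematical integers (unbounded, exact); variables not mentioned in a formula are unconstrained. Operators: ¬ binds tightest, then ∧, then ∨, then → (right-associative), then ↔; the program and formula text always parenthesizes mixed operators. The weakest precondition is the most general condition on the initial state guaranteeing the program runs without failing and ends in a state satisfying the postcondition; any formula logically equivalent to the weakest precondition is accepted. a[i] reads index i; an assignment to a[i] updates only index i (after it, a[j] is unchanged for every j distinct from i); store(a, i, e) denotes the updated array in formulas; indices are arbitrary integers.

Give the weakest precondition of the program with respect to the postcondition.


Working backward. After the program, the postcondition arr[lim] + 3*lim - 2 ≠ 6 must hold; in canonical form it is arr[lim] + 3*lim ≠ 8.
Before mem[2] := 3*cnt - 2*cnt + 8: arr[lim] + 3*lim ≠ 8
Before arr[1] := 2*cnt - 5: store(arr, 1, 2*cnt - 5)[lim] + 3*lim ≠ 8
Before arr[1] := lim + 2*cnt - 8: store(store(arr, 1, 2*cnt + lim - 8), 1, 2*cnt - 5)[lim] + 3*lim ≠ 8
Answer: WP = store(store(arr, 1, 2*cnt + lim - 8), 1, 2*cnt - 5)[lim] + 3*lim ≠ 8


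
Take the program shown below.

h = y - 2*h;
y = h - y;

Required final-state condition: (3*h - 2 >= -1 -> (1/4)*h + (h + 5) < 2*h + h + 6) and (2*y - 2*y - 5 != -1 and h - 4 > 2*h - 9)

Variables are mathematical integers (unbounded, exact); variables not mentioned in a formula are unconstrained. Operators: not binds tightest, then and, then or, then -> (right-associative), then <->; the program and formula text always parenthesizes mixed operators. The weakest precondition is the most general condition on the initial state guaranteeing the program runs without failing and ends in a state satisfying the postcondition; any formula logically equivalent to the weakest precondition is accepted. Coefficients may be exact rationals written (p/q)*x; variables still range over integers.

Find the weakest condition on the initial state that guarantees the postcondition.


Working backward. After the program, the postcondition (3*h - 2 >= -1 -> (1/4)*h + (h + 5) < 2*h + h + 6) and (2*y - 2*y - 5 != -1 and h - 4 > 2*h - 9) must hold; in canonical form it is (3*h >= 1 -> (7/4)*h > -1) and h < 5.
Before y := h - y: (3*h >= 1 -> (7/4)*h > -1) and h < 5
Before h := y - 2*h: (3*y >= 6*h + 1 -> (7/4)*y > (7/2)*h - 1) and y < 2*h + 5
Answer: WP = (3*y >= 6*h + 1 -> (7/4)*y > (7/2)*h - 1) and y < 2*h + 5


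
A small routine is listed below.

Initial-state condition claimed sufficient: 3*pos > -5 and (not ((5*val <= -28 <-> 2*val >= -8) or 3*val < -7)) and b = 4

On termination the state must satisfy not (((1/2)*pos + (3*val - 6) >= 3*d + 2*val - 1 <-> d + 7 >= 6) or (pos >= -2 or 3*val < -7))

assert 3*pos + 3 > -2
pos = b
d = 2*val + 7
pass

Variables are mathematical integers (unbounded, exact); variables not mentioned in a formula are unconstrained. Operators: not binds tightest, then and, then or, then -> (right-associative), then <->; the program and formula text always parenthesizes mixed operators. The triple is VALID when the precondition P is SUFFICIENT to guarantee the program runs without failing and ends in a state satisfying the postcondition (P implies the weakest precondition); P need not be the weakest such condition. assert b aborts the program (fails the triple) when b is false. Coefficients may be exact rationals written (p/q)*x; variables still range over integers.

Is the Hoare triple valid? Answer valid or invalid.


Working backward. After the program, the postcondition not (((1/2)*pos + (3*val - 6) >= 3*d + 2*val - 1 <-> d + 7 >= 6) or (pos >= -2 or 3*val < -7)) must hold; in canonical form it is not (((1/2)*pos + val >= 3*d + 5 <-> d >= -1) or pos >= -2 or 3*val < -7).
Before skip: not (((1/2)*pos + val >= 3*d + 5 <-> d >= -1) or pos >= -2 or 3*val < -7)
Before d := 2*val + 7: not (((1/2)*pos >= 5*val + 26 <-> 2*val >= -8) or pos >= -2 or 3*val < -7)
Before pos := b: not (((1/2)*b >= 5*val + 26 <-> 2*val >= -8) or b >= -2 or 3*val < -7)
Before assert 3*pos + 3 > -2: 3*pos > -5 and (not (((1/2)*b >= 5*val + 26 <-> 2*val >= -8) or b >= -2 or 3*val < -7))
The weakest precondition is 3*pos > -5 and (not (((1/2)*b >= 5*val + 26 <-> 2*val >= -8) or b >= -2 or 3*val < -7)).
Check whether 3*pos > -5 and (not ((5*val <= -28 <-> 2*val >= -8) or 3*val < -7)) and b = 4 implies it.
Countermodel: at the initial state b = 4, pos = -1, val = 0, the precondition holds but the weakest precondition fails.
Answer: invalid


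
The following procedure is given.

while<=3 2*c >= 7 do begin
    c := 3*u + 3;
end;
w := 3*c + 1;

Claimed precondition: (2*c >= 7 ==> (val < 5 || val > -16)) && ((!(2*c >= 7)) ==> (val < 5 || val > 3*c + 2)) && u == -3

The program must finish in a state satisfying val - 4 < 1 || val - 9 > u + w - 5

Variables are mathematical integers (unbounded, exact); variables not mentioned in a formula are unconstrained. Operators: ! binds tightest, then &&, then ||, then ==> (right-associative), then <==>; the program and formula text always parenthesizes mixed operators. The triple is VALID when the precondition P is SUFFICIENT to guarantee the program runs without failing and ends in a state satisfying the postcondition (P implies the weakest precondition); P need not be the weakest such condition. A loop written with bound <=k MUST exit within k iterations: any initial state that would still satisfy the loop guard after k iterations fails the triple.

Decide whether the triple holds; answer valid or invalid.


Working backward. After the program, the postcondition val - 4 < 1 || val - 9 > u + w - 5 must hold; in canonical form it is val < 5 || val > u + w + 4.
Before w := 3*c + 1: val < 5 || val > 3*c + u + 5
Before the loop (bound <=3), unroll the exhaustion recursion (WP_0 = exit-now case; WP_j = one more guarded iteration, up to j = 3):
  WP_0: (!(2*c >= 7)) && (val < 5 || val > 3*c + u + 5)
  WP_1: (2*c >= 7 ==> ((!(6*u >= 1)) && (val < 5 || val > 10*u + 14))) && ((!(2*c >= 7)) ==> (val < 5 || val > 3*c + u + 5))
  WP_2: (2*c >= 7 ==> ((6*u >= 1 ==> ((!(6*u >= 1)) && (val < 5 || val > 10*u + 14))) && ((!(6*u >= 1)) ==> (val < 5 || val > 10*u + 14)))) && ((!(2*c >= 7)) ==> (val < 5 || val > 3*c + u + 5))
  WP_3: (2*c >= 7 ==> ((6*u >= 1 ==> ((6*u >= 1 ==> ((!(6*u >= 1)) && (val < 5 || val > 10*u + 14))) && ((!(6*u >= 1)) ==> (val < 5 || val > 10*u + 14)))) && ((!(6*u >= 1)) ==> (val < 5 || val > 10*u + 14)))) && ((!(2*c >= 7)) ==> (val < 5 || val > 3*c + u + 5))
So before the loop: (2*c >= 7 ==> ((6*u >= 1 ==> ((6*u >= 1 ==> ((!(6*u >= 1)) && (val < 5 || val > 10*u + 14))) && ((!(6*u >= 1)) ==> (val < 5 || val > 10*u + 14)))) && ((!(6*u >= 1)) ==> (val < 5 || val > 10*u + 14)))) && ((!(2*c >= 7)) ==> (val < 5 || val > 3*c + u + 5))
The weakest precondition is (2*c >= 7 ==> ((6*u >= 1 ==> ((6*u >= 1 ==> ((!(6*u >= 1)) && (val < 5 || val > 10*u + 14))) && ((!(6*u >= 1)) ==> (val < 5 || val > 10*u + 14)))) && ((!(6*u >= 1)) ==> (val < 5 || val > 10*u + 14)))) && ((!(2*c >= 7)) ==> (val < 5 || val > 3*c + u + 5)).
Check whether (2*c >= 7 ==> (val < 5 || val > -16)) && ((!(2*c >= 7)) ==> (val < 5 || val > 3*c + 2)) && u == -3 implies it.
Every state satisfying the precondition satisfies the weakest precondition: the implication holds.
Answer: valid


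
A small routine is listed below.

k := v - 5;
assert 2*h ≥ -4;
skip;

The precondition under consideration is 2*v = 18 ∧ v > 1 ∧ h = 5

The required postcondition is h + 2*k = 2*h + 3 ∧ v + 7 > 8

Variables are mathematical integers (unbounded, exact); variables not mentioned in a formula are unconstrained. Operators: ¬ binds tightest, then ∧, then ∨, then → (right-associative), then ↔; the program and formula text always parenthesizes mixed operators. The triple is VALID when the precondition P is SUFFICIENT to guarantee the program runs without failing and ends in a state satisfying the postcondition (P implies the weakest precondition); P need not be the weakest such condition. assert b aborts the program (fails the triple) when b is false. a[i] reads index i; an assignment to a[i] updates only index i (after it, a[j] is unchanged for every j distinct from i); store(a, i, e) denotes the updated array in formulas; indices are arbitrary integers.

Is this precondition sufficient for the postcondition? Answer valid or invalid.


Working backward. After the program, the postcondition h + 2*k = 2*h + 3 ∧ v + 7 > 8 must hold; in canonical form it is 2*k = h + 3 ∧ v > 1.
Before skip: 2*k = h + 3 ∧ v > 1
Before assert 2*h ≥ -4: 2*h ≥ -4 ∧ 2*k = h + 3 ∧ v > 1
Before k := v - 5: 2*h ≥ -4 ∧ 2*v = h + 13 ∧ v > 1
The weakest precondition is 2*h ≥ -4 ∧ 2*v = h + 13 ∧ v > 1.
Check whether 2*v = 18 ∧ v > 1 ∧ h = 5 implies it.
Every state satisfying the precondition satisfies the weakest precondition: the implication holds.
Answer: valid


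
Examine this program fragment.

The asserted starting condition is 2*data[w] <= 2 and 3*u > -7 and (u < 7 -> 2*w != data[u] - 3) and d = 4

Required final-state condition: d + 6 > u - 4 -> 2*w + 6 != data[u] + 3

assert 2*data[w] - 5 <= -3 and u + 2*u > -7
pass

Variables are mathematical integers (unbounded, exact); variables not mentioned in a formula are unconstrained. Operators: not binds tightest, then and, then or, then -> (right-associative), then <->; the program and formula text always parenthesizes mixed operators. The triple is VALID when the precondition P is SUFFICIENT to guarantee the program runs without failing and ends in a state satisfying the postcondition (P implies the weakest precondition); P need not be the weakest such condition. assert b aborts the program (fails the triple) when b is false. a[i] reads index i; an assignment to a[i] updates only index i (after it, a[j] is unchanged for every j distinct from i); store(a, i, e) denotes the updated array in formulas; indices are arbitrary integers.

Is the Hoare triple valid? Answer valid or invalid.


Working backward. After the program, the postcondition d + 6 > u - 4 -> 2*w + 6 != data[u] + 3 must hold; in canonical form it is d > u - 10 -> 2*w != data[u] - 3.
Before skip: d > u - 10 -> 2*w != data[u] - 3
Before assert 2*data[w] - 5 <= -3 and u + 2*u > -7: 2*data[w] <= 2 and 3*u > -7 and (d > u - 10 -> 2*w != data[u] - 3)
The weakest precondition is 2*data[w] <= 2 and 3*u > -7 and (d > u - 10 -> 2*w != data[u] - 3).
Check whether 2*data[w] <= 2 and 3*u > -7 and (u < 7 -> 2*w != data[u] - 3) and d = 4 implies it.
Countermodel: at the initial state d = 4, data = {[13] = 23591, [11794] = 0, elsewhere 0}, u = 13, w = 11794, the precondition holds but the weakest precondition fails.
Answer: invalid


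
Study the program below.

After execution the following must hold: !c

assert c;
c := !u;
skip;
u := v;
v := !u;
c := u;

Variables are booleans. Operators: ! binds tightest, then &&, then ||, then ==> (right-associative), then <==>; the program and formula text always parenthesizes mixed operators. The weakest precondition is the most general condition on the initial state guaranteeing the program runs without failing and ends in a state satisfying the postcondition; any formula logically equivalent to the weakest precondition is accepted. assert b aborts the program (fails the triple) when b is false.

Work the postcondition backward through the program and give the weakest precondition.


Working backward. After the program, !c must hold.
Before c := u: !u
Before v := !u: !u
Before u := v: !v
Before skip: !v
Before c := !u: !v
Before assert c: c && (!v)
Answer: WP = c && (!v)


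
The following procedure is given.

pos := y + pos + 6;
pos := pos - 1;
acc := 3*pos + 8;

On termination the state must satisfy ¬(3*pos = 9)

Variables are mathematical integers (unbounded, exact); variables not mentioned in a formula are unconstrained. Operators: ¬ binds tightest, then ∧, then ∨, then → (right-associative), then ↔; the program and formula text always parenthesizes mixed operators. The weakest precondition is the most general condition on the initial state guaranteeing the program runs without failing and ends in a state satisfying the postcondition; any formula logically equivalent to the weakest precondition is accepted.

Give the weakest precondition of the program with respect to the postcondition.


Working backward. After the program, ¬(3*pos = 9) must hold.
Before acc := 3*pos + 8: ¬(3*pos = 9)
Before pos := pos - 1: ¬(3*pos = 12)
Before pos := y + pos + 6: ¬(3*pos + 3*y = -6)
Answer: WP = ¬(3*pos + 3*y = -6)


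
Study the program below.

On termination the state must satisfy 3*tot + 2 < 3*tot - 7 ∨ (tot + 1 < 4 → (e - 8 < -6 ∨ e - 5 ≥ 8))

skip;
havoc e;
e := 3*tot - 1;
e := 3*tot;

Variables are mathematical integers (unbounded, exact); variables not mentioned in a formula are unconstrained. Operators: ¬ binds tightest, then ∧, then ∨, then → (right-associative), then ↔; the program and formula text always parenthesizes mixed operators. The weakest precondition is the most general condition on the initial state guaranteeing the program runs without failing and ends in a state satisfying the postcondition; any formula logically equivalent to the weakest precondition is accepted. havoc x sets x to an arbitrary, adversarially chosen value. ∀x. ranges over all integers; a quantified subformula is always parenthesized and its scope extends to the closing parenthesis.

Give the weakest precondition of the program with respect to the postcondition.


Working backward. After the program, the postcondition 3*tot + 2 < 3*tot - 7 ∨ (tot + 1 < 4 → (e - 8 < -6 ∨ e - 5 ≥ 8)) must hold; in canonical form it is tot < 3 → (e < 2 ∨ e ≥ 13).
Before e := 3*tot: tot < 3 → (3*tot < 2 ∨ 3*tot ≥ 13)
Before e := 3*tot - 1: tot < 3 → (3*tot < 2 ∨ 3*tot ≥ 13)
Before havoc e: tot < 3 → (3*tot < 2 ∨ 3*tot ≥ 13)
Before skip: tot < 3 → (3*tot < 2 ∨ 3*tot ≥ 13)
Answer: WP = tot < 3 → (3*tot < 2 ∨ 3*tot ≥ 13)


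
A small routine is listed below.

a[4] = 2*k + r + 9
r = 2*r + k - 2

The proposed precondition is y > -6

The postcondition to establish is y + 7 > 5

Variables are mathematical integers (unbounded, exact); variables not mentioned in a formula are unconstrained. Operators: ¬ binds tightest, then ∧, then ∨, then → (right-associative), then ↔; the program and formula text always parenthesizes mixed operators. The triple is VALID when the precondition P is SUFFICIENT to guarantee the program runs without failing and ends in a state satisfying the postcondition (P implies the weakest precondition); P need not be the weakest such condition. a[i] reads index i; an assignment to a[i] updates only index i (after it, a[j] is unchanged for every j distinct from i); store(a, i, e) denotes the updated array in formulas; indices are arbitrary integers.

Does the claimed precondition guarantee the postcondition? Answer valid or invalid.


Working backward. After the program, the postcondition y + 7 > 5 must hold; in canonical form it is y > -2.
Before r := 2*r + k - 2: y > -2
Before a[4] := 2*k + r + 9: y > -2
The weakest precondition is y > -2.
Check whether y > -6 implies it.
Countermodel: at the initial state y = -5, the precondition holds but the weakest precondition fails.
Answer: invalid
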